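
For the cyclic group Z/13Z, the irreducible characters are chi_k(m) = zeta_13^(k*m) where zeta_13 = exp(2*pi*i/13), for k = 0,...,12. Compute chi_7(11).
chi_7(11) = zeta_13^77 = exp(-2*I*pi/13)

Details: chi_7(11) = zeta_13^(7*11) = zeta_13^77. Since zeta_13^13 = 1, this equals zeta_13^12 = exp(2*pi*i*12/13) = exp(-2*I*pi/13).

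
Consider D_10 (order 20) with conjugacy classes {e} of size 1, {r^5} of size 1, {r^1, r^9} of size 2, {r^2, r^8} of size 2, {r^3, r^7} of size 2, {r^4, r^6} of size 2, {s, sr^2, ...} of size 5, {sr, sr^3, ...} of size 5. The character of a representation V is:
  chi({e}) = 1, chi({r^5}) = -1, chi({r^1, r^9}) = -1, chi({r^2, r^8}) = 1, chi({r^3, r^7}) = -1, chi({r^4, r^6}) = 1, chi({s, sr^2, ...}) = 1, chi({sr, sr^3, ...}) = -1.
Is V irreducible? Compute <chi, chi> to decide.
Irreducible: <chi, chi> = 1.

Why: <chi, chi> = (1/|G|) sum_C |C| * |chi(C)|^2 = (1/20)[1*|1|^2 + 1*|-1|^2 + 2*|-1|^2 + 2*|1|^2 + 2*|-1|^2 + 2*|1|^2 + 5*|1|^2 + 5*|-1|^2]
  = (1/20)[(1) + (1) + (2) + (2) + (2) + (2) + (5) + (5)] = 20/20 = 1.
A character is irreducible iff <chi, chi> = 1, so this representation is irreducible.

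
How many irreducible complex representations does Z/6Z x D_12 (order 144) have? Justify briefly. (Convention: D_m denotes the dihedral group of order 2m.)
54

Why: The number of irreducible complex representations of a finite group equals its number of conjugacy classes. For a direct product, #classes(G x H) = #classes(G) * #classes(H). Z/6Z has 6 classes (abelian), D_12 has 9 classes, so 6 * 9 = 54, so Z/6Z x D_12 (order 144) has exactly 54 irreducible complex representations.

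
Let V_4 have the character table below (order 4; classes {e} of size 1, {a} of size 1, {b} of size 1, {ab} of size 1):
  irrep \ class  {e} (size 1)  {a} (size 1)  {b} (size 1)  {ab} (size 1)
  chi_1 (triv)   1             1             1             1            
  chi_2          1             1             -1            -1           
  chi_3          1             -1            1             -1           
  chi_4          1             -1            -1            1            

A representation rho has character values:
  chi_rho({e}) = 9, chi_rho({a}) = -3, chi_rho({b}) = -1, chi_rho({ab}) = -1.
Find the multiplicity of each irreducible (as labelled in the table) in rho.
Multiplicities: chi_1: 1, chi_2: 2, chi_3: 3, chi_4: 3.

Why: Use <chi_rho, chi> = (1/|G|) sum_C |C| * chi_rho(C) * conj(chi(C)) with |G| = 4 for each irreducible chi in the table:
  <chi_rho, chi_1> = (1/4)[1*(9)*conj(1) + 1*(-3)*conj(1) + 1*(-1)*conj(1) + 1*(-1)*conj(1)]
      = (1/4)[(9) + (-3) + (-1) + (-1)] = 4/4 = 1
  <chi_rho, chi_2> = (1/4)[1*(9)*conj(1) + 1*(-3)*conj(1) + 1*(-1)*conj(-1) + 1*(-1)*conj(-1)]
      = (1/4)[(9) + (-3) + (1) + (1)] = 8/4 = 2
  <chi_rho, chi_3> = (1/4)[1*(9)*conj(1) + 1*(-3)*conj(-1) + 1*(-1)*conj(1) + 1*(-1)*conj(-1)]
      = (1/4)[(9) + (3) + (-1) + (1)] = 12/4 = 3
  <chi_rho, chi_4> = (1/4)[1*(9)*conj(1) + 1*(-3)*conj(-1) + 1*(-1)*conj(-1) + 1*(-1)*conj(1)]
      = (1/4)[(9) + (3) + (1) + (-1)] = 12/4 = 3
Dimension check: dim(rho) = sum (mult * dim) = 1*1 + 2*1 + 3*1 + 3*1 = 9 = chi_rho(e) = 9.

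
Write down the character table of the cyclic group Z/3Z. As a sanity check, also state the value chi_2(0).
Character table of Z/3Z (irreps indexed chi_0,...,chi_2 with chi_k(m) = zeta_3^(k*m), zeta_3 = exp(2*pi*i/3)):
  irrep \ class  {0} (size 1)  {1} (size 1)    {2} (size 1)  
  chi_0          1             1               1             
  chi_1          1             exp(2*I*pi/3)   exp(-2*I*pi/3)
  chi_2          1             exp(-2*I*pi/3)  exp(2*I*pi/3) 

Spot check: chi_2(0) = zeta_3^(2*0) = zeta_3^0 = 1.

Justification: Z/3Z is abelian, so all 3 irreducible complex representations are 1-dimensional. They are given by chi_k(m) = zeta_3^(k*m) for k = 0,...,2. Row orthogonality: sum_m chi_k(m) conj(chi_l(m)) = 3 * [k = l].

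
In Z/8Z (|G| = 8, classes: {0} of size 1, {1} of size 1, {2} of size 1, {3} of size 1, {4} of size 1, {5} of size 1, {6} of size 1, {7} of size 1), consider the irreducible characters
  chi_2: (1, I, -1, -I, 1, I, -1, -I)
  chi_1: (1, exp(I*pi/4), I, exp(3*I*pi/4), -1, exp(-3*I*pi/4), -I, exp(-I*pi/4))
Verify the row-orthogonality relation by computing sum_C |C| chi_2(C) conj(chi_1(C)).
Sum = 0; so <chi_2, chi_1> = 0 (distinct irreducibles are orthogonal).

Explanation: Compute term by term over conjugacy classes (|C| * chi_2(C) * conj(chi_1(C))):
  1*(1)*conj(1) + 1*(I)*conj(exp(I*pi/4)) + 1*(-1)*conj(I) + 1*(-I)*conj(exp(3*I*pi/4)) + 1*(1)*conj(-1) + 1*(I)*conj(exp(-3*I*pi/4)) + 1*(-1)*conj(-I) + 1*(-I)*conj(exp(-I*pi/4))
  = (1) + (exp(I*pi/4)) + (I) + (-exp(-I*pi/4)) + (-1) + (exp(-3*I*pi/4)) + (-I) + (-exp(3*I*pi/4))
  = 0.
(Exp terms are combined using exp(i*s)*conj(exp(i*t)) = exp(i*(s-t)), and sums of them are collapsed using the identity that for every m > 1 the m distinct m-th roots of unity sum to 0, e.g. 1 + exp(2*I*pi/3) + exp(-2*I*pi/3) = 0.)
Dividing by |G| = 8 gives 0/8 = 0, matching the row-orthogonality relation <chi_2, chi_1> = [chi_2 = chi_1].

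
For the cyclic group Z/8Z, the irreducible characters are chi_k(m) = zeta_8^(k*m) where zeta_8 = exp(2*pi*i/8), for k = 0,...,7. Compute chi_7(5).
chi_7(5) = zeta_8^35 = exp(3*I*pi/4)

Argument: chi_7(5) = zeta_8^(7*5) = zeta_8^35. Since zeta_8^8 = 1, this equals zeta_8^3 = exp(2*pi*i*3/8) = exp(3*I*pi/4).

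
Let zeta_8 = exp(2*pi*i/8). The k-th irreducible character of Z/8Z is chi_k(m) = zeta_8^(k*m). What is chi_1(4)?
chi_1(4) = zeta_8^4 = -1

Derivation: chi_1(4) = zeta_8^(1*4) = zeta_8^4. Since zeta_8^8 = 1, this equals zeta_8^4 = exp(2*pi*i*4/8) = -1.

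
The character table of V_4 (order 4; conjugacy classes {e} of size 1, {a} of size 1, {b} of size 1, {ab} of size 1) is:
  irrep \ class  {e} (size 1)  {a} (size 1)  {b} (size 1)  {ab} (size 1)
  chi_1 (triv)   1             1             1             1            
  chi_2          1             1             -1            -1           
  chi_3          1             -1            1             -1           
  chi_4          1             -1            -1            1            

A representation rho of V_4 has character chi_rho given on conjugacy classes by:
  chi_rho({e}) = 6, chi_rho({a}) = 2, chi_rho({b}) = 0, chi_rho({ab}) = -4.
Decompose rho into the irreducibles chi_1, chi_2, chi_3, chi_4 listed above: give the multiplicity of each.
Multiplicities: chi_1: 1, chi_2: 3, chi_3: 2, chi_4: 0.

Argument: Use <chi_rho, chi> = (1/|G|) sum_C |C| * chi_rho(C) * conj(chi(C)) with |G| = 4 for each irreducible chi in the table:
  <chi_rho, chi_1> = (1/4)[1*(6)*conj(1) + 1*(2)*conj(1) + 1*(0)*conj(1) + 1*(-4)*conj(1)]
      = (1/4)[(6) + (2) + (0) + (-4)] = 4/4 = 1
  <chi_rho, chi_2> = (1/4)[1*(6)*conj(1) + 1*(2)*conj(1) + 1*(0)*conj(-1) + 1*(-4)*conj(-1)]
      = (1/4)[(6) + (2) + (0) + (4)] = 12/4 = 3
  <chi_rho, chi_3> = (1/4)[1*(6)*conj(1) + 1*(2)*conj(-1) + 1*(0)*conj(1) + 1*(-4)*conj(-1)]
      = (1/4)[(6) + (-2) + (0) + (4)] = 8/4 = 2
  <chi_rho, chi_4> = (1/4)[1*(6)*conj(1) + 1*(2)*conj(-1) + 1*(0)*conj(-1) + 1*(-4)*conj(1)]
      = (1/4)[(6) + (-2) + (0) + (-4)] = 0/4 = 0
Dimension check: dim(rho) = sum (mult * dim) = 1*1 + 3*1 + 2*1 + 0*1 = 6 = chi_rho(e) = 6.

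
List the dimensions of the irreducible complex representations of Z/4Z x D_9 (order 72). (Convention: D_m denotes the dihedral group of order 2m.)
Dimensions: 1, 1, 1, 1, 1, 1, 1, 1, 2, 2, 2, 2, 2, 2, 2, 2, 2, 2, 2, 2, 2, 2, 2, 2

Proof sketch: There are 24 irreducibles (= number of conjugacy classes). Their dimensions d_i satisfy sum d_i^2 = |G| = 72: 1 + 1 + 1 + 1 + 1 + 1 + 1 + 1 + 4 + 4 + 4 + 4 + 4 + 4 + 4 + 4 + 4 + 4 + 4 + 4 + 4 + 4 + 4 + 4 = 72. (For the product with Z/4Z: each of the 4 1-dim characters of Z/4Z tensors with each irrep of D_9, giving 4 copies of each D_9-dimension.)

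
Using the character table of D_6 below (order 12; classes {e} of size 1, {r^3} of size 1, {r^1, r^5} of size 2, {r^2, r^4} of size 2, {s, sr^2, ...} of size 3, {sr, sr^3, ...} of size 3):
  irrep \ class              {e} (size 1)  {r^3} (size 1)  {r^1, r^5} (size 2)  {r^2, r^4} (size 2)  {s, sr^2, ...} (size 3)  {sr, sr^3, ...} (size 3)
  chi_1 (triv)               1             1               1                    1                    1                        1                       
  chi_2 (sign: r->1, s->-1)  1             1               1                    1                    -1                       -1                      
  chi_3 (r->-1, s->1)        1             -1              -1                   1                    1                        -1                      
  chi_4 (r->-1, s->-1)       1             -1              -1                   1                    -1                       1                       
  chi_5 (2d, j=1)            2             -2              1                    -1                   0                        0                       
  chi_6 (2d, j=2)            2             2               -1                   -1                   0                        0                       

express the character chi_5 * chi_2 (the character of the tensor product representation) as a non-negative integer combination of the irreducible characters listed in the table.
chi_5 tensor chi_2 = chi_5 (all other irreducibles have multiplicity 0).

Explanation: The character of a tensor product is the pointwise product (chi_5 * chi_2)(C) = chi_5(C) * chi_2(C):
  {e}: (2)*(1), {r^3}: (-2)*(1), {r^1, r^5}: (1)*(1), {r^2, r^4}: (-1)*(1), {s, sr^2, ...}: (0)*(-1), {sr, sr^3, ...}: (0)*(-1)
so (chi_5 * chi_2) takes values
  {e} -> 2, {r^3} -> -2, {r^1, r^5} -> 1, {r^2, r^4} -> -1, {s, sr^2, ...} -> 0, {sr, sr^3, ...} -> 0.
Now take the inner product of this character with each irreducible chi from the table, <chi_5*chi_2, chi> = (1/12) sum_C |C| (chi_5*chi_2)(C) conj(chi(C)):
  <chi_5*chi_2, chi_1> = (1/12)[1*(2)*conj(1) + 1*(-2)*conj(1) + 2*(1)*conj(1) + 2*(-1)*conj(1) + 3*(0)*conj(1) + 3*(0)*conj(1)]
      = (1/12)[(2) + (-2) + (2) + (-2) + (0) + (0)] = 0/12 = 0
  <chi_5*chi_2, chi_2> = (1/12)[1*(2)*conj(1) + 1*(-2)*conj(1) + 2*(1)*conj(1) + 2*(-1)*conj(1) + 3*(0)*conj(-1) + 3*(0)*conj(-1)]
      = (1/12)[(2) + (-2) + (2) + (-2) + (0) + (0)] = 0/12 = 0
  <chi_5*chi_2, chi_3> = (1/12)[1*(2)*conj(1) + 1*(-2)*conj(-1) + 2*(1)*conj(-1) + 2*(-1)*conj(1) + 3*(0)*conj(1) + 3*(0)*conj(-1)]
      = (1/12)[(2) + (2) + (-2) + (-2) + (0) + (0)] = 0/12 = 0
  <chi_5*chi_2, chi_4> = (1/12)[1*(2)*conj(1) + 1*(-2)*conj(-1) + 2*(1)*conj(-1) + 2*(-1)*conj(1) + 3*(0)*conj(-1) + 3*(0)*conj(1)]
      = (1/12)[(2) + (2) + (-2) + (-2) + (0) + (0)] = 0/12 = 0
  <chi_5*chi_2, chi_5> = (1/12)[1*(2)*conj(2) + 1*(-2)*conj(-2) + 2*(1)*conj(1) + 2*(-1)*conj(-1) + 3*(0)*conj(0) + 3*(0)*conj(0)]
      = (1/12)[(4) + (4) + (2) + (2) + (0) + (0)] = 12/12 = 1
  <chi_5*chi_2, chi_6> = (1/12)[1*(2)*conj(2) + 1*(-2)*conj(2) + 2*(1)*conj(-1) + 2*(-1)*conj(-1) + 3*(0)*conj(0) + 3*(0)*conj(0)]
      = (1/12)[(4) + (-4) + (-2) + (2) + (0) + (0)] = 0/12 = 0
Hence the multiplicities are chi_5: 1. Dimension check: dim(chi_5)*dim(chi_2) = 2*1 = 2 and sum (mult * dim) = 1*2 = 2.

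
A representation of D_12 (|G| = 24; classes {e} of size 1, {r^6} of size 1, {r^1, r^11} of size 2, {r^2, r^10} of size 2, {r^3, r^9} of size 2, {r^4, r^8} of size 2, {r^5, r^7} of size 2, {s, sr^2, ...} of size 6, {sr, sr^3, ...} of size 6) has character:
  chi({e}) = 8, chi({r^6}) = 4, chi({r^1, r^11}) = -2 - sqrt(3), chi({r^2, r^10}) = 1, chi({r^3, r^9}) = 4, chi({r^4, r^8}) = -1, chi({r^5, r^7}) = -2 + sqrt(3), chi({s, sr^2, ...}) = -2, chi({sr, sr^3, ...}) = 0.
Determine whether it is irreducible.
Not irreducible (reducible): <chi, chi> = 7 > 1.

Working: <chi, chi> = (1/|G|) sum_C |C| * |chi(C)|^2 = (1/24)[1*|8|^2 + 1*|4|^2 + 2*|-2 - sqrt(3)|^2 + 2*|1|^2 + 2*|4|^2 + 2*|-1|^2 + 2*|-2 + sqrt(3)|^2 + 6*|-2|^2 + 6*|0|^2]
  = (1/24)[(64) + (16) + (8*sqrt(3) + 14) + (2) + (32) + (2) + (14 - 8*sqrt(3)) + (24) + (0)] = 168/24 = 7.
A character is irreducible iff <chi, chi> = 1, so this representation is reducible.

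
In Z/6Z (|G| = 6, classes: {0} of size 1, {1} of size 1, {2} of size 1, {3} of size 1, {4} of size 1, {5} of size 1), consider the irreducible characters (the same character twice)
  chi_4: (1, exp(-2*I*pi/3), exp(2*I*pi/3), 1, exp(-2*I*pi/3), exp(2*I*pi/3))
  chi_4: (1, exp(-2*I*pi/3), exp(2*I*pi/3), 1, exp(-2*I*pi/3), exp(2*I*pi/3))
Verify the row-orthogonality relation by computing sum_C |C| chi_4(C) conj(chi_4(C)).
Sum = 6 = |G| = 6; so <chi_4, chi_4> = 1 (norm-1 confirms irreducibility).

Reasoning: Compute term by term over conjugacy classes (|C| * chi_4(C) * conj(chi_4(C))):
  1*(1)*conj(1) + 1*(exp(-2*I*pi/3))*conj(exp(-2*I*pi/3)) + 1*(exp(2*I*pi/3))*conj(exp(2*I*pi/3)) + 1*(1)*conj(1) + 1*(exp(-2*I*pi/3))*conj(exp(-2*I*pi/3)) + 1*(exp(2*I*pi/3))*conj(exp(2*I*pi/3))
  = (1) + (1) + (1) + (1) + (1) + (1)
  = 6.
(Exp terms are combined using exp(i*s)*conj(exp(i*t)) = exp(i*(s-t)), and sums of them are collapsed using the identity that for every m > 1 the m distinct m-th roots of unity sum to 0, e.g. 1 + exp(2*I*pi/3) + exp(-2*I*pi/3) = 0.)
Dividing by |G| = 6 gives 6/6 = 1, matching the row-orthogonality relation <chi_4, chi_4> = [chi_4 = chi_4].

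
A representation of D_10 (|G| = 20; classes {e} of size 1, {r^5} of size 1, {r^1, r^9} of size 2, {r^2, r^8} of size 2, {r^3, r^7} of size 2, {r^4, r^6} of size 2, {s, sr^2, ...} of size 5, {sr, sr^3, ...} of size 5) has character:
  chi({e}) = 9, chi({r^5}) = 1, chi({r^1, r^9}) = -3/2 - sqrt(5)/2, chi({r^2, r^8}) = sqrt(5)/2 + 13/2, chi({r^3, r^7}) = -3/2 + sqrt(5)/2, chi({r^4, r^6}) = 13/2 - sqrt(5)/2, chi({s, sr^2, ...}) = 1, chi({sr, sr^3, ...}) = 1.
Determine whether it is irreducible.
Not irreducible (reducible): <chi, chi> = 14 > 1.

<chi, chi> = (1/|G|) sum_C |C| * |chi(C)|^2 = (1/20)[1*|9|^2 + 1*|1|^2 + 2*|-3/2 - sqrt(5)/2|^2 + 2*|sqrt(5)/2 + 13/2|^2 + 2*|-3/2 + sqrt(5)/2|^2 + 2*|13/2 - sqrt(5)/2|^2 + 5*|1|^2 + 5*|1|^2]
  = (1/20)[(81) + (1) + (3*sqrt(5) + 7) + (13*sqrt(5) + 87) + (7 - 3*sqrt(5)) + (87 - 13*sqrt(5)) + (5) + (5)] = 280/20 = 14.
A character is irreducible iff <chi, chi> = 1, so this representation is reducible.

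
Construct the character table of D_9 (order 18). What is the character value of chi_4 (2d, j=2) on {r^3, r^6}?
Conjugacy classes: {e} of size 1, {r^1, r^8} of size 2, {r^2, r^7} of size 2, {r^3, r^6} of size 2, {r^4, r^5} of size 2, {s, sr, ..., sr^8} of size 9.
Character table:
  irrep \ class              {e} (size 1)  {r^1, r^8} (size 2)  {r^2, r^7} (size 2)  {r^3, r^6} (size 2)  {r^4, r^5} (size 2)  {s, sr, ..., sr^8} (size 9)
  chi_1 (triv)               1             1                    1                    1                    1                    1                          
  chi_2 (sign: r->1, s->-1)  1             1                    1                    1                    1                    -1                         
  chi_3 (2d, j=1)            2             2*cos(2*pi/9)        2*cos(4*pi/9)        -1                   -2*cos(pi/9)         0                          
  chi_4 (2d, j=2)            2             2*cos(4*pi/9)        -2*cos(pi/9)         -1                   2*cos(2*pi/9)        0                          
  chi_5 (2d, j=3)            2             -1                   -1                   2                    -1                   0                          
  chi_6 (2d, j=4)            2             -2*cos(pi/9)         2*cos(2*pi/9)        -1                   2*cos(4*pi/9)        0                          

Spot check: chi_4 (2d, j=2) on {r^3, r^6} = -1.

Argument: D_9 has order 2*9 = 18 with 6 conjugacy classes, hence 6 irreducibles. Sum of squared dims 1 + 1 + 4 + 4 + 4 + 4 = 18 = |G|. Linear characters come from the abelianisation; the 2-dimensional irreps have character r^k -> 2*cos(2*pi*j*k/9), reflections -> 0.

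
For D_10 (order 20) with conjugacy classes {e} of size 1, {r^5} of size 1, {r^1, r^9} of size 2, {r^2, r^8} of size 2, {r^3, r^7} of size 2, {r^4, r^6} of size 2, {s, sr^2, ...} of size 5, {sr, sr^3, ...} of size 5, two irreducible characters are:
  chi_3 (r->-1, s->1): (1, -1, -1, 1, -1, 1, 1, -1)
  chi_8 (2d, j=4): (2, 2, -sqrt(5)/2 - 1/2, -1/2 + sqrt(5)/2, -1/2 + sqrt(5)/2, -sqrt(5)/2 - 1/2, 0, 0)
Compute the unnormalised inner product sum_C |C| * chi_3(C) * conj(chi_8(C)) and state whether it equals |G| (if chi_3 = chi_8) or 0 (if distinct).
Sum = 0; so <chi_3, chi_8> = 0 (distinct irreducibles are orthogonal).

Justification: Compute term by term over conjugacy classes (|C| * chi_3(C) * conj(chi_8(C))):
  1*(1)*conj(2) + 1*(-1)*conj(2) + 2*(-1)*conj(-sqrt(5)/2 - 1/2) + 2*(1)*conj(-1/2 + sqrt(5)/2) + 2*(-1)*conj(-1/2 + sqrt(5)/2) + 2*(1)*conj(-sqrt(5)/2 - 1/2) + 5*(1)*conj(0) + 5*(-1)*conj(0)
  = (2) + (-2) + (1 + sqrt(5)) + (-1 + sqrt(5)) + (1 - sqrt(5)) + (-sqrt(5) - 1) + (0) + (0)
  = 0.
Dividing by |G| = 20 gives 0/20 = 0, matching the row-orthogonality relation <chi_3, chi_8> = [chi_3 = chi_8].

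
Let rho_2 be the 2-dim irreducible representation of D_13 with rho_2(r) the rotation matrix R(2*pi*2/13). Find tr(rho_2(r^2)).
chi_{rho_2}(r^2) = 2*cos(2*pi*2*2/13) = -2*cos(5*pi/13)

Working: rho_2(r^2) is rotation by angle 2*pi*2*2/13, whose trace is 2*cos(2*pi*2*2/13) = -2*cos(5*pi/13).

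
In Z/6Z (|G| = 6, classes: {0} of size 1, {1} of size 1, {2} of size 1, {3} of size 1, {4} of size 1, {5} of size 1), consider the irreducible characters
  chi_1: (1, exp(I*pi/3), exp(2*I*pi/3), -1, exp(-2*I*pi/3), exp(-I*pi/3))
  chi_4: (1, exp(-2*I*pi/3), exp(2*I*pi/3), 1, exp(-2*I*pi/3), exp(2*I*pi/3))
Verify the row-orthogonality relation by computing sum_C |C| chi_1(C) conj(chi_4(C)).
Sum = 0; so <chi_1, chi_4> = 0 (distinct irreducibles are orthogonal).

Proof sketch: Compute term by term over conjugacy classes (|C| * chi_1(C) * conj(chi_4(C))):
  1*(1)*conj(1) + 1*(exp(I*pi/3))*conj(exp(-2*I*pi/3)) + 1*(exp(2*I*pi/3))*conj(exp(2*I*pi/3)) + 1*(-1)*conj(1) + 1*(exp(-2*I*pi/3))*conj(exp(-2*I*pi/3)) + 1*(exp(-I*pi/3))*conj(exp(2*I*pi/3))
  = (1) + (-1) + (1) + (-1) + (1) + (-1)
  = 0.
(Exp terms are combined using exp(i*s)*conj(exp(i*t)) = exp(i*(s-t)), and sums of them are collapsed using the identity that for every m > 1 the m distinct m-th roots of unity sum to 0, e.g. 1 + exp(2*I*pi/3) + exp(-2*I*pi/3) = 0.)
Dividing by |G| = 6 gives 0/6 = 0, matching the row-orthogonality relation <chi_1, chi_4> = [chi_1 = chi_4].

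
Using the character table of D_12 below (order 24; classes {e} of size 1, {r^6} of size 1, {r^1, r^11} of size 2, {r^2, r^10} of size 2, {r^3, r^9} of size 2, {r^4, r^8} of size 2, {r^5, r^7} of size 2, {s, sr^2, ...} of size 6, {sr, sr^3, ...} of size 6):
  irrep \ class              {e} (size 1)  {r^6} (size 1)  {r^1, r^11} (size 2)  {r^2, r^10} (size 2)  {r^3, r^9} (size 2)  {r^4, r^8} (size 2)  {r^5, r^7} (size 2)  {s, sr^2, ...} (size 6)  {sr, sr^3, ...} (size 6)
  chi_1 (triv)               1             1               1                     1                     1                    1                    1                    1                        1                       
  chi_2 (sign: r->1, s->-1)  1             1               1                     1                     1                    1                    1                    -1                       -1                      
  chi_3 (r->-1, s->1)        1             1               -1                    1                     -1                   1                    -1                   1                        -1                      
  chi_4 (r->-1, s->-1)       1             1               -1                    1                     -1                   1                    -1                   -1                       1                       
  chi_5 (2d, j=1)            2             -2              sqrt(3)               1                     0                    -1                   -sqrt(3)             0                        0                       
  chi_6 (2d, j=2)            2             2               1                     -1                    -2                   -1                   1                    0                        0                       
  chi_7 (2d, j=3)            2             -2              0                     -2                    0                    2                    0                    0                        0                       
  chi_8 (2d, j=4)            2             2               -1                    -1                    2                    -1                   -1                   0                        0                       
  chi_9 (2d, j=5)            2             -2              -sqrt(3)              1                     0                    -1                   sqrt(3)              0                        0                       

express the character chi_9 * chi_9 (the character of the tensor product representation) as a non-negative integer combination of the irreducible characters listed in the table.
chi_9 tensor chi_9 = chi_1 + chi_2 + chi_6 (all other irreducibles have multiplicity 0).

Justification: The character of a tensor product is the pointwise product (chi_9 * chi_9)(C) = chi_9(C) * chi_9(C):
  {e}: (2)*(2), {r^6}: (-2)*(-2), {r^1, r^11}: (-sqrt(3))*(-sqrt(3)), {r^2, r^10}: (1)*(1), {r^3, r^9}: (0)*(0), {r^4, r^8}: (-1)*(-1), {r^5, r^7}: (sqrt(3))*(sqrt(3)), {s, sr^2, ...}: (0)*(0), {sr, sr^3, ...}: (0)*(0)
so (chi_9 * chi_9) takes values
  {e} -> 4, {r^6} -> 4, {r^1, r^11} -> 3, {r^2, r^10} -> 1, {r^3, r^9} -> 0, {r^4, r^8} -> 1, {r^5, r^7} -> 3, {s, sr^2, ...} -> 0, {sr, sr^3, ...} -> 0.
Now take the inner product of this character with each irreducible chi from the table, <chi_9*chi_9, chi> = (1/24) sum_C |C| (chi_9*chi_9)(C) conj(chi(C)):
  <chi_9*chi_9, chi_1> = (1/24)[1*(4)*conj(1) + 1*(4)*conj(1) + 2*(3)*conj(1) + 2*(1)*conj(1) + 2*(0)*conj(1) + 2*(1)*conj(1) + 2*(3)*conj(1) + 6*(0)*conj(1) + 6*(0)*conj(1)]
      = (1/24)[(4) + (4) + (6) + (2) + (0) + (2) + (6) + (0) + (0)] = 24/24 = 1
  <chi_9*chi_9, chi_2> = (1/24)[1*(4)*conj(1) + 1*(4)*conj(1) + 2*(3)*conj(1) + 2*(1)*conj(1) + 2*(0)*conj(1) + 2*(1)*conj(1) + 2*(3)*conj(1) + 6*(0)*conj(-1) + 6*(0)*conj(-1)]
      = (1/24)[(4) + (4) + (6) + (2) + (0) + (2) + (6) + (0) + (0)] = 24/24 = 1
  <chi_9*chi_9, chi_3> = (1/24)[1*(4)*conj(1) + 1*(4)*conj(1) + 2*(3)*conj(-1) + 2*(1)*conj(1) + 2*(0)*conj(-1) + 2*(1)*conj(1) + 2*(3)*conj(-1) + 6*(0)*conj(1) + 6*(0)*conj(-1)]
      = (1/24)[(4) + (4) + (-6) + (2) + (0) + (2) + (-6) + (0) + (0)] = 0/24 = 0
  <chi_9*chi_9, chi_4> = (1/24)[1*(4)*conj(1) + 1*(4)*conj(1) + 2*(3)*conj(-1) + 2*(1)*conj(1) + 2*(0)*conj(-1) + 2*(1)*conj(1) + 2*(3)*conj(-1) + 6*(0)*conj(-1) + 6*(0)*conj(1)]
      = (1/24)[(4) + (4) + (-6) + (2) + (0) + (2) + (-6) + (0) + (0)] = 0/24 = 0
  <chi_9*chi_9, chi_5> = (1/24)[1*(4)*conj(2) + 1*(4)*conj(-2) + 2*(3)*conj(sqrt(3)) + 2*(1)*conj(1) + 2*(0)*conj(0) + 2*(1)*conj(-1) + 2*(3)*conj(-sqrt(3)) + 6*(0)*conj(0) + 6*(0)*conj(0)]
      = (1/24)[(8) + (-8) + (6*sqrt(3)) + (2) + (0) + (-2) + (-6*sqrt(3)) + (0) + (0)] = 0/24 = 0
  <chi_9*chi_9, chi_6> = (1/24)[1*(4)*conj(2) + 1*(4)*conj(2) + 2*(3)*conj(1) + 2*(1)*conj(-1) + 2*(0)*conj(-2) + 2*(1)*conj(-1) + 2*(3)*conj(1) + 6*(0)*conj(0) + 6*(0)*conj(0)]
      = (1/24)[(8) + (8) + (6) + (-2) + (0) + (-2) + (6) + (0) + (0)] = 24/24 = 1
  <chi_9*chi_9, chi_7> = (1/24)[1*(4)*conj(2) + 1*(4)*conj(-2) + 2*(3)*conj(0) + 2*(1)*conj(-2) + 2*(0)*conj(0) + 2*(1)*conj(2) + 2*(3)*conj(0) + 6*(0)*conj(0) + 6*(0)*conj(0)]
      = (1/24)[(8) + (-8) + (0) + (-4) + (0) + (4) + (0) + (0) + (0)] = 0/24 = 0
  <chi_9*chi_9, chi_8> = (1/24)[1*(4)*conj(2) + 1*(4)*conj(2) + 2*(3)*conj(-1) + 2*(1)*conj(-1) + 2*(0)*conj(2) + 2*(1)*conj(-1) + 2*(3)*conj(-1) + 6*(0)*conj(0) + 6*(0)*conj(0)]
      = (1/24)[(8) + (8) + (-6) + (-2) + (0) + (-2) + (-6) + (0) + (0)] = 0/24 = 0
  <chi_9*chi_9, chi_9> = (1/24)[1*(4)*conj(2) + 1*(4)*conj(-2) + 2*(3)*conj(-sqrt(3)) + 2*(1)*conj(1) + 2*(0)*conj(0) + 2*(1)*conj(-1) + 2*(3)*conj(sqrt(3)) + 6*(0)*conj(0) + 6*(0)*conj(0)]
      = (1/24)[(8) + (-8) + (-6*sqrt(3)) + (2) + (0) + (-2) + (6*sqrt(3)) + (0) + (0)] = 0/24 = 0
Hence the multiplicities are chi_1: 1, chi_2: 1, chi_6: 1. Dimension check: dim(chi_9)*dim(chi_9) = 2*2 = 4 and sum (mult * dim) = 1*1 + 1*1 + 1*2 = 4.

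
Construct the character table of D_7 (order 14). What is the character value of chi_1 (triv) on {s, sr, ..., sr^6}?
Conjugacy classes: {e} of size 1, {r^1, r^6} of size 2, {r^2, r^5} of size 2, {r^3, r^4} of size 2, {s, sr, ..., sr^6} of size 7.
Character table:
  irrep \ class              {e} (size 1)  {r^1, r^6} (size 2)  {r^2, r^5} (size 2)  {r^3, r^4} (size 2)  {s, sr, ..., sr^6} (size 7)
  chi_1 (triv)               1             1                    1                    1                    1                          
  chi_2 (sign: r->1, s->-1)  1             1                    1                    1                    -1                         
  chi_3 (2d, j=1)            2             2*cos(2*pi/7)        -2*cos(3*pi/7)       -2*cos(pi/7)         0                          
  chi_4 (2d, j=2)            2             -2*cos(3*pi/7)       -2*cos(pi/7)         2*cos(2*pi/7)        0                          
  chi_5 (2d, j=3)            2             -2*cos(pi/7)         2*cos(2*pi/7)        -2*cos(3*pi/7)       0                          

Spot check: chi_1 (triv) on {s, sr, ..., sr^6} = 1.

Explanation: D_7 has order 2*7 = 14 with 5 conjugacy classes, hence 5 irreducibles. Sum of squared dims 1 + 1 + 4 + 4 + 4 = 14 = |G|. Linear characters come from the abelianisation; the 2-dimensional irreps have character r^k -> 2*cos(2*pi*j*k/7), reflections -> 0.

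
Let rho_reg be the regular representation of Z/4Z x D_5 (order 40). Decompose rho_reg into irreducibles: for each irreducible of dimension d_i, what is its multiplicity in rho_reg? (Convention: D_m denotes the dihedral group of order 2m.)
Each irreducible V_i of dimension d_i appears with multiplicity d_i, i.e. rho_reg = (direct sum over all irreducibles V_i) d_i V_i. The irreducible dimensions for Z/4Z x D_5 are 1, 1, 1, 1, 1, 1, 1, 1, 2, 2, 2, 2, 2, 2, 2, 2: 8 irreducibles of dimension 1, each with multiplicity 1; 8 irreducibles of dimension 2, each with multiplicity 2. Total dimension 8*1*1 + 8*2*2 = 40 = |G|.

Details: General theorem: in the regular representation of a finite group G, each irreducible appears with multiplicity equal to its dimension. Check: dim(rho_reg) = sum d_i^2 = 1 + 1 + 1 + 1 + 1 + 1 + 1 + 1 + 4 + 4 + 4 + 4 + 4 + 4 + 4 + 4 = 40 = |G|.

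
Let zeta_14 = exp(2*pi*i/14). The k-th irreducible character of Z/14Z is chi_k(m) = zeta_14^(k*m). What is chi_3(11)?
chi_3(11) = zeta_14^33 = exp(5*I*pi/7)

Solution. chi_3(11) = zeta_14^(3*11) = zeta_14^33. Since zeta_14^14 = 1, this equals zeta_14^5 = exp(2*pi*i*5/14) = exp(5*I*pi/7).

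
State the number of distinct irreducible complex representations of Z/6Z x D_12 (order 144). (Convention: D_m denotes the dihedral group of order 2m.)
54

Explanation: The number of irreducible complex representations of a finite group equals its number of conjugacy classes. For a direct product, #classes(G x H) = #classes(G) * #classes(H). Z/6Z has 6 classes (abelian), D_12 has 9 classes, so 6 * 9 = 54, so Z/6Z x D_12 (order 144) has exactly 54 irreducible complex representations.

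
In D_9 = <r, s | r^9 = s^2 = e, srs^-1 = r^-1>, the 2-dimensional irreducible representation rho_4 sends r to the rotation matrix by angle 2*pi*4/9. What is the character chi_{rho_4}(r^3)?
chi_{rho_4}(r^3) = 2*cos(2*pi*4*3/9) = -1

Details: rho_4(r^3) is rotation by angle 2*pi*4*3/9, whose trace is 2*cos(2*pi*4*3/9) = -1.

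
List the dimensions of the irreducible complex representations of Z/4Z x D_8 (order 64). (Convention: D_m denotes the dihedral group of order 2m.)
Dimensions: 1, 1, 1, 1, 1, 1, 1, 1, 1, 1, 1, 1, 1, 1, 1, 1, 2, 2, 2, 2, 2, 2, 2, 2, 2, 2, 2, 2

Argument: There are 28 irreducibles (= number of conjugacy classes). Their dimensions d_i satisfy sum d_i^2 = |G| = 64: 1 + 1 + 1 + 1 + 1 + 1 + 1 + 1 + 1 + 1 + 1 + 1 + 1 + 1 + 1 + 1 + 4 + 4 + 4 + 4 + 4 + 4 + 4 + 4 + 4 + 4 + 4 + 4 = 64. (For the product with Z/4Z: each of the 4 1-dim characters of Z/4Z tensors with each irrep of D_8, giving 4 copies of each D_8-dimension.)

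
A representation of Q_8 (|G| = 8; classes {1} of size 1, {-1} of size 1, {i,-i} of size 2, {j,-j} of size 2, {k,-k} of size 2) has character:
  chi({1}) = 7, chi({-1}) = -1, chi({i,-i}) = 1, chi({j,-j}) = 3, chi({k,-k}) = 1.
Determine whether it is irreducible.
Not irreducible (reducible): <chi, chi> = 9 > 1.

Details: <chi, chi> = (1/|G|) sum_C |C| * |chi(C)|^2 = (1/8)[1*|7|^2 + 1*|-1|^2 + 2*|1|^2 + 2*|3|^2 + 2*|1|^2]
  = (1/8)[(49) + (1) + (2) + (18) + (2)] = 72/8 = 9.
A character is irreducible iff <chi, chi> = 1, so this representation is reducible.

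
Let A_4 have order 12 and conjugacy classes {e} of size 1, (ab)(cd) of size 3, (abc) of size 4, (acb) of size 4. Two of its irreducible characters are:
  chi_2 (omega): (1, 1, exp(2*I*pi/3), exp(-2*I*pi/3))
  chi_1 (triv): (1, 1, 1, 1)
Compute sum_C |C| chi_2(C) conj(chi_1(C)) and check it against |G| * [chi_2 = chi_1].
Sum = 0; so <chi_2, chi_1> = 0 (distinct irreducibles are orthogonal).

Why: Compute term by term over conjugacy classes (|C| * chi_2(C) * conj(chi_1(C))):
  1*(1)*conj(1) + 3*(1)*conj(1) + 4*(exp(2*I*pi/3))*conj(1) + 4*(exp(-2*I*pi/3))*conj(1)
  = (1) + (3) + (4*exp(2*I*pi/3)) + (4*exp(-2*I*pi/3))
  = 0.
(Exp terms are combined using exp(i*s)*conj(exp(i*t)) = exp(i*(s-t)), and sums of them are collapsed using the identity that for every m > 1 the m distinct m-th roots of unity sum to 0, e.g. 1 + exp(2*I*pi/3) + exp(-2*I*pi/3) = 0.)
Dividing by |G| = 12 gives 0/12 = 0, matching the row-orthogonality relation <chi_2, chi_1> = [chi_2 = chi_1].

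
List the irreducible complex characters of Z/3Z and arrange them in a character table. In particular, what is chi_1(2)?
Character table of Z/3Z (irreps indexed chi_0,...,chi_2 with chi_k(m) = zeta_3^(k*m), zeta_3 = exp(2*pi*i/3)):
  irrep \ class  {0} (size 1)  {1} (size 1)    {2} (size 1)  
  chi_0          1             1               1             
  chi_1          1             exp(2*I*pi/3)   exp(-2*I*pi/3)
  chi_2          1             exp(-2*I*pi/3)  exp(2*I*pi/3) 

Spot check: chi_1(2) = zeta_3^(1*2) = zeta_3^2 = exp(-2*I*pi/3).

Reasoning: Z/3Z is abelian, so all 3 irreducible complex representations are 1-dimensional. They are given by chi_k(m) = zeta_3^(k*m) for k = 0,...,2. Row orthogonality: sum_m chi_k(m) conj(chi_l(m)) = 3 * [k = l].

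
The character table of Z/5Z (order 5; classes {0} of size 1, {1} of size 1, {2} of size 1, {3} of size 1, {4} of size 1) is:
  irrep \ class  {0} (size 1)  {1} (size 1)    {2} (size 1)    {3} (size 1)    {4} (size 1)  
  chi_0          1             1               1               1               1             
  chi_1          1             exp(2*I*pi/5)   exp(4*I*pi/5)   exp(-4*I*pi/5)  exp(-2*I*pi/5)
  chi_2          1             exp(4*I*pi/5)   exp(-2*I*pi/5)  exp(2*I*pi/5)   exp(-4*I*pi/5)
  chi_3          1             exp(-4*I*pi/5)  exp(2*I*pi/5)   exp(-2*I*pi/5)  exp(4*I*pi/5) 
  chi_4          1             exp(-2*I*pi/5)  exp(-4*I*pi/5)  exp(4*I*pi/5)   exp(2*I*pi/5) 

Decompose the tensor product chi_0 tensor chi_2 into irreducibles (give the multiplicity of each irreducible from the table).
chi_0 tensor chi_2 = chi_2 (all other irreducibles have multiplicity 0).

Proof sketch: The character of a tensor product is the pointwise product (chi_0 * chi_2)(C) = chi_0(C) * chi_2(C):
  {0}: (1)*(1), {1}: (1)*(exp(4*I*pi/5)), {2}: (1)*(exp(-2*I*pi/5)), {3}: (1)*(exp(2*I*pi/5)), {4}: (1)*(exp(-4*I*pi/5))
so (chi_0 * chi_2) takes values
  {0} -> 1, {1} -> exp(4*I*pi/5), {2} -> exp(-2*I*pi/5), {3} -> exp(2*I*pi/5), {4} -> exp(-4*I*pi/5).
Now take the inner product of this character with each irreducible chi from the table, <chi_0*chi_2, chi> = (1/5) sum_C |C| (chi_0*chi_2)(C) conj(chi(C)):
  <chi_0*chi_2, chi_0> = (1/5)[1*(1)*conj(1) + 1*(exp(4*I*pi/5))*conj(1) + 1*(exp(-2*I*pi/5))*conj(1) + 1*(exp(2*I*pi/5))*conj(1) + 1*(exp(-4*I*pi/5))*conj(1)]
      = (1/5)[(1) + (exp(4*I*pi/5)) + (exp(-2*I*pi/5)) + (exp(2*I*pi/5)) + (exp(-4*I*pi/5))] = 0/5 = 0
  <chi_0*chi_2, chi_1> = (1/5)[1*(1)*conj(1) + 1*(exp(4*I*pi/5))*conj(exp(2*I*pi/5)) + 1*(exp(-2*I*pi/5))*conj(exp(4*I*pi/5)) + 1*(exp(2*I*pi/5))*conj(exp(-4*I*pi/5)) + 1*(exp(-4*I*pi/5))*conj(exp(-2*I*pi/5))]
      = (1/5)[(1) + (exp(2*I*pi/5)) + (exp(4*I*pi/5)) + (exp(-4*I*pi/5)) + (exp(-2*I*pi/5))] = 0/5 = 0
  <chi_0*chi_2, chi_2> = (1/5)[1*(1)*conj(1) + 1*(exp(4*I*pi/5))*conj(exp(4*I*pi/5)) + 1*(exp(-2*I*pi/5))*conj(exp(-2*I*pi/5)) + 1*(exp(2*I*pi/5))*conj(exp(2*I*pi/5)) + 1*(exp(-4*I*pi/5))*conj(exp(-4*I*pi/5))]
      = (1/5)[(1) + (1) + (1) + (1) + (1)] = 5/5 = 1
  <chi_0*chi_2, chi_3> = (1/5)[1*(1)*conj(1) + 1*(exp(4*I*pi/5))*conj(exp(-4*I*pi/5)) + 1*(exp(-2*I*pi/5))*conj(exp(2*I*pi/5)) + 1*(exp(2*I*pi/5))*conj(exp(-2*I*pi/5)) + 1*(exp(-4*I*pi/5))*conj(exp(4*I*pi/5))]
      = (1/5)[(1) + (exp(-2*I*pi/5)) + (exp(-4*I*pi/5)) + (exp(4*I*pi/5)) + (exp(2*I*pi/5))] = 0/5 = 0
  <chi_0*chi_2, chi_4> = (1/5)[1*(1)*conj(1) + 1*(exp(4*I*pi/5))*conj(exp(-2*I*pi/5)) + 1*(exp(-2*I*pi/5))*conj(exp(-4*I*pi/5)) + 1*(exp(2*I*pi/5))*conj(exp(4*I*pi/5)) + 1*(exp(-4*I*pi/5))*conj(exp(2*I*pi/5))]
      = (1/5)[(1) + (exp(-4*I*pi/5)) + (exp(2*I*pi/5)) + (exp(-2*I*pi/5)) + (exp(4*I*pi/5))] = 0/5 = 0
(Exp terms are combined using exp(i*s)*conj(exp(i*t)) = exp(i*(s-t)), and sums of them are collapsed using the identity that for every m > 1 the m distinct m-th roots of unity sum to 0, e.g. 1 + exp(2*I*pi/3) + exp(-2*I*pi/3) = 0.)
Hence the multiplicities are chi_2: 1. Dimension check: dim(chi_0)*dim(chi_2) = 1*1 = 1 and sum (mult * dim) = 1*1 = 1.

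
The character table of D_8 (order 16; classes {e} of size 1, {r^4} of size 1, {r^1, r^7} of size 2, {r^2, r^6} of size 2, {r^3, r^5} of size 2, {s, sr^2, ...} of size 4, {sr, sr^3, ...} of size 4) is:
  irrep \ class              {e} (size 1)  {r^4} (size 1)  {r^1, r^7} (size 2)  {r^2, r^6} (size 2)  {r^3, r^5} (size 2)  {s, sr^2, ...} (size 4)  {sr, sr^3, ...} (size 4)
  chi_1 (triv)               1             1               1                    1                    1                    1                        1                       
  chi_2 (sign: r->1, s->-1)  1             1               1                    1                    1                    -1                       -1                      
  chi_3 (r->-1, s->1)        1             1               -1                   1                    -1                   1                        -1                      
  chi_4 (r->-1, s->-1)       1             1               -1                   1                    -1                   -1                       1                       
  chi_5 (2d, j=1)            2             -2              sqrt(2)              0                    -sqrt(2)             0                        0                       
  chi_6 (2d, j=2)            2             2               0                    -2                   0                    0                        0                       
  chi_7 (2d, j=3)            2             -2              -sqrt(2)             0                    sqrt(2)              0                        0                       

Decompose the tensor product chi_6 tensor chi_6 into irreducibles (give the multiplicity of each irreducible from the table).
chi_6 tensor chi_6 = chi_1 + chi_2 + chi_3 + chi_4 (all other irreducibles have multiplicity 0).

Reasoning: The character of a tensor product is the pointwise product (chi_6 * chi_6)(C) = chi_6(C) * chi_6(C):
  {e}: (2)*(2), {r^4}: (2)*(2), {r^1, r^7}: (0)*(0), {r^2, r^6}: (-2)*(-2), {r^3, r^5}: (0)*(0), {s, sr^2, ...}: (0)*(0), {sr, sr^3, ...}: (0)*(0)
so (chi_6 * chi_6) takes values
  {e} -> 4, {r^4} -> 4, {r^1, r^7} -> 0, {r^2, r^6} -> 4, {r^3, r^5} -> 0, {s, sr^2, ...} -> 0, {sr, sr^3, ...} -> 0.
Now take the inner product of this character with each irreducible chi from the table, <chi_6*chi_6, chi> = (1/16) sum_C |C| (chi_6*chi_6)(C) conj(chi(C)):
  <chi_6*chi_6, chi_1> = (1/16)[1*(4)*conj(1) + 1*(4)*conj(1) + 2*(0)*conj(1) + 2*(4)*conj(1) + 2*(0)*conj(1) + 4*(0)*conj(1) + 4*(0)*conj(1)]
      = (1/16)[(4) + (4) + (0) + (8) + (0) + (0) + (0)] = 16/16 = 1
  <chi_6*chi_6, chi_2> = (1/16)[1*(4)*conj(1) + 1*(4)*conj(1) + 2*(0)*conj(1) + 2*(4)*conj(1) + 2*(0)*conj(1) + 4*(0)*conj(-1) + 4*(0)*conj(-1)]
      = (1/16)[(4) + (4) + (0) + (8) + (0) + (0) + (0)] = 16/16 = 1
  <chi_6*chi_6, chi_3> = (1/16)[1*(4)*conj(1) + 1*(4)*conj(1) + 2*(0)*conj(-1) + 2*(4)*conj(1) + 2*(0)*conj(-1) + 4*(0)*conj(1) + 4*(0)*conj(-1)]
      = (1/16)[(4) + (4) + (0) + (8) + (0) + (0) + (0)] = 16/16 = 1
  <chi_6*chi_6, chi_4> = (1/16)[1*(4)*conj(1) + 1*(4)*conj(1) + 2*(0)*conj(-1) + 2*(4)*conj(1) + 2*(0)*conj(-1) + 4*(0)*conj(-1) + 4*(0)*conj(1)]
      = (1/16)[(4) + (4) + (0) + (8) + (0) + (0) + (0)] = 16/16 = 1
  <chi_6*chi_6, chi_5> = (1/16)[1*(4)*conj(2) + 1*(4)*conj(-2) + 2*(0)*conj(sqrt(2)) + 2*(4)*conj(0) + 2*(0)*conj(-sqrt(2)) + 4*(0)*conj(0) + 4*(0)*conj(0)]
      = (1/16)[(8) + (-8) + (0) + (0) + (0) + (0) + (0)] = 0/16 = 0
  <chi_6*chi_6, chi_6> = (1/16)[1*(4)*conj(2) + 1*(4)*conj(2) + 2*(0)*conj(0) + 2*(4)*conj(-2) + 2*(0)*conj(0) + 4*(0)*conj(0) + 4*(0)*conj(0)]
      = (1/16)[(8) + (8) + (0) + (-16) + (0) + (0) + (0)] = 0/16 = 0
  <chi_6*chi_6, chi_7> = (1/16)[1*(4)*conj(2) + 1*(4)*conj(-2) + 2*(0)*conj(-sqrt(2)) + 2*(4)*conj(0) + 2*(0)*conj(sqrt(2)) + 4*(0)*conj(0) + 4*(0)*conj(0)]
      = (1/16)[(8) + (-8) + (0) + (0) + (0) + (0) + (0)] = 0/16 = 0
Hence the multiplicities are chi_1: 1, chi_2: 1, chi_3: 1, chi_4: 1. Dimension check: dim(chi_6)*dim(chi_6) = 2*2 = 4 and sum (mult * dim) = 1*1 + 1*1 + 1*1 + 1*1 = 4.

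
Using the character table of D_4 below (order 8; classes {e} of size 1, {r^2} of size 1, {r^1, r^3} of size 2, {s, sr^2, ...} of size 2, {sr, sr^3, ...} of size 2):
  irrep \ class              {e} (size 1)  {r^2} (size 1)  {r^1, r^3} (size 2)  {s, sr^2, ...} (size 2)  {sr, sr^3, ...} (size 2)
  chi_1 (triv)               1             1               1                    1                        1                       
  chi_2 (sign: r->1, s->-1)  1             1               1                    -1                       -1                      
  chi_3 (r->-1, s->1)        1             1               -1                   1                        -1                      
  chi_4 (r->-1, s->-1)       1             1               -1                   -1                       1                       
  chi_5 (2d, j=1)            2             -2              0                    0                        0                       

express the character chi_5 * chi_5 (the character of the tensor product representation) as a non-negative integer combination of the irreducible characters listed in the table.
chi_5 tensor chi_5 = chi_1 + chi_2 + chi_3 + chi_4 (all other irreducibles have multiplicity 0).

Why: The character of a tensor product is the pointwise product (chi_5 * chi_5)(C) = chi_5(C) * chi_5(C):
  {e}: (2)*(2), {r^2}: (-2)*(-2), {r^1, r^3}: (0)*(0), {s, sr^2, ...}: (0)*(0), {sr, sr^3, ...}: (0)*(0)
so (chi_5 * chi_5) takes values
  {e} -> 4, {r^2} -> 4, {r^1, r^3} -> 0, {s, sr^2, ...} -> 0, {sr, sr^3, ...} -> 0.
Now take the inner product of this character with each irreducible chi from the table, <chi_5*chi_5, chi> = (1/8) sum_C |C| (chi_5*chi_5)(C) conj(chi(C)):
  <chi_5*chi_5, chi_1> = (1/8)[1*(4)*conj(1) + 1*(4)*conj(1) + 2*(0)*conj(1) + 2*(0)*conj(1) + 2*(0)*conj(1)]
      = (1/8)[(4) + (4) + (0) + (0) + (0)] = 8/8 = 1
  <chi_5*chi_5, chi_2> = (1/8)[1*(4)*conj(1) + 1*(4)*conj(1) + 2*(0)*conj(1) + 2*(0)*conj(-1) + 2*(0)*conj(-1)]
      = (1/8)[(4) + (4) + (0) + (0) + (0)] = 8/8 = 1
  <chi_5*chi_5, chi_3> = (1/8)[1*(4)*conj(1) + 1*(4)*conj(1) + 2*(0)*conj(-1) + 2*(0)*conj(1) + 2*(0)*conj(-1)]
      = (1/8)[(4) + (4) + (0) + (0) + (0)] = 8/8 = 1
  <chi_5*chi_5, chi_4> = (1/8)[1*(4)*conj(1) + 1*(4)*conj(1) + 2*(0)*conj(-1) + 2*(0)*conj(-1) + 2*(0)*conj(1)]
      = (1/8)[(4) + (4) + (0) + (0) + (0)] = 8/8 = 1
  <chi_5*chi_5, chi_5> = (1/8)[1*(4)*conj(2) + 1*(4)*conj(-2) + 2*(0)*conj(0) + 2*(0)*conj(0) + 2*(0)*conj(0)]
      = (1/8)[(8) + (-8) + (0) + (0) + (0)] = 0/8 = 0
Hence the multiplicities are chi_1: 1, chi_2: 1, chi_3: 1, chi_4: 1. Dimension check: dim(chi_5)*dim(chi_5) = 2*2 = 4 and sum (mult * dim) = 1*1 + 1*1 + 1*1 + 1*1 = 4.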